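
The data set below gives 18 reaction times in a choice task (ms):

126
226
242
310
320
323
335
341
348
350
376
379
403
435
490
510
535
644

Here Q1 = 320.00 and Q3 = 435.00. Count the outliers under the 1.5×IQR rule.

2

IQR = 115.00; fences at 320.00 − 172.50 = 147.50 and 435.00 + 172.50 = 607.50.
Outside the cutoffs: 126, 644.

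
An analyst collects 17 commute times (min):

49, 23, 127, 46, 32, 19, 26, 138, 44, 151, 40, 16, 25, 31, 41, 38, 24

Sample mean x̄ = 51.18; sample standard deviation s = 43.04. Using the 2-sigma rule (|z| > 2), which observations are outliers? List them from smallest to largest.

138, 151

Cutoffs at x̄ ± 2s: 51.18 ± 2·43.04 = [-34.90, 137.26].
138: z = 2.02, |z| > 2 → outlier.
151: z = 2.32, |z| > 2 → outlier.
Every other value lies within [-34.90, 137.26].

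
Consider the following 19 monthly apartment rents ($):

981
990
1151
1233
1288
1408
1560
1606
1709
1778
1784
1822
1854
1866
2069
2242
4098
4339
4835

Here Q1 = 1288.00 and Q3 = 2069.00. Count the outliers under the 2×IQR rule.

3

IQR = 781.00; fences at 1288.00 − 1562.00 = -274.00 and 2069.00 + 1562.00 = 3631.00.
Outside the cutoffs: 4098, 4339, 4835.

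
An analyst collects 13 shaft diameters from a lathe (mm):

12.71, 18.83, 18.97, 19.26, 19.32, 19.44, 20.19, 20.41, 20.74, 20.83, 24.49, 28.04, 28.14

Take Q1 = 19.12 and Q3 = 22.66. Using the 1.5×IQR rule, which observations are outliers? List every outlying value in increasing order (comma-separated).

12.71, 28.04, 28.14

IQR = Q3 − Q1 = 22.66 − 19.12 = 3.54.
Lower fence = Q1 − 1.5·IQR = 19.12 − 5.31 = 13.81.
Upper fence = Q3 + 1.5·IQR = 22.66 + 5.31 = 27.97.
12.71 < 13.81 → outlier.
28.04 > 27.97 → outlier.
28.14 > 27.97 → outlier.
All remaining values lie within [13.81, 27.97].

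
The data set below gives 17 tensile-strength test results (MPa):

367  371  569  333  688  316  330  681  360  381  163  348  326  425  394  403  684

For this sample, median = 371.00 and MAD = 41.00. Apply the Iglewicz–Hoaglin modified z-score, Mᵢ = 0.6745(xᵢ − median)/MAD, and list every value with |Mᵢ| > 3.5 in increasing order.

|Mᵢ| > 3.5 ⇔ |xᵢ − 371.00| > 3.5·41.00/0.6745 = 212.75.
So outliers lie outside [158.25, 583.75].
681: M = 5.10 → outlier.
684: M = 5.15 → outlier.
688: M = 5.22 → outlier.

681, 684, 688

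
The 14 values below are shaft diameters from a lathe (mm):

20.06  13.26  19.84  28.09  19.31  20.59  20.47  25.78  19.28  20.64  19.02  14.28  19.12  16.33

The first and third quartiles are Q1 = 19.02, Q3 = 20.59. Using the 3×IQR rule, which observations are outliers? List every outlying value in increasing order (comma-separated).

13.26, 14.28, 25.78, 28.09

IQR = Q3 − Q1 = 20.59 − 19.02 = 1.57.
Lower fence = Q1 − 3·IQR = 19.02 − 4.71 = 14.31.
Upper fence = Q3 + 3·IQR = 20.59 + 4.71 = 25.30.
13.26 < 14.31 → outlier.
14.28 < 14.31 → outlier.
25.78 > 25.30 → outlier.
28.09 > 25.30 → outlier.
All remaining values lie within [14.31, 25.30].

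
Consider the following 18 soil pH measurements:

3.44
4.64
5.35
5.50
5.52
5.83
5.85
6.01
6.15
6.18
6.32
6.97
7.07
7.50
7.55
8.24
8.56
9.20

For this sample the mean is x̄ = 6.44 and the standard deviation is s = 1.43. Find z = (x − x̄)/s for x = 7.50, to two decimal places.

z = (7.50 − 6.44) / 1.43 = 0.74.

0.74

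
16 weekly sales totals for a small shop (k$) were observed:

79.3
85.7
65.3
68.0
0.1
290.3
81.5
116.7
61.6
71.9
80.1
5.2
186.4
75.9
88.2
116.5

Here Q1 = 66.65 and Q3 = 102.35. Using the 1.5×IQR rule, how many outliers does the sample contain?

4

IQR = 35.70; fences at 66.65 − 53.55 = 13.10 and 102.35 + 53.55 = 155.90.
Outside the cutoffs: 0.1, 5.2, 186.4, 290.3.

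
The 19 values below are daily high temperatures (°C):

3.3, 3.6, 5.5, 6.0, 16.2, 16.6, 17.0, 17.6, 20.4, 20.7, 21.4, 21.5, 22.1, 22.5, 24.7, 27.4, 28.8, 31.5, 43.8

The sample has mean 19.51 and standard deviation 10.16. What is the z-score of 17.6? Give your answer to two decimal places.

z = (17.6 − 19.51) / 10.16 = -0.19.

-0.19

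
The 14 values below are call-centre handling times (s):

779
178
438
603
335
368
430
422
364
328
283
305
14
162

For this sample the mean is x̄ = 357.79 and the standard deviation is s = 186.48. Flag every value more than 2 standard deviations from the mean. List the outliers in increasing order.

779

Cutoffs at x̄ ± 2s: 357.79 ± 2·186.48 = [-15.17, 730.75].
779: z = 2.26, |z| > 2 → outlier.
Every other value lies within [-15.17, 730.75].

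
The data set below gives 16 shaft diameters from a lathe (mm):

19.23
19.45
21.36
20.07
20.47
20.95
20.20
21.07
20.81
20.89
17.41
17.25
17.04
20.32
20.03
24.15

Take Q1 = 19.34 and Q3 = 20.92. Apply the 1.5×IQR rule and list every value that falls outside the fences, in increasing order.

IQR = Q3 − Q1 = 20.92 − 19.34 = 1.58.
Lower fence = Q1 − 1.5·IQR = 19.34 − 2.37 = 16.97.
Upper fence = Q3 + 1.5·IQR = 20.92 + 2.37 = 23.29.
24.15 > 23.29 → outlier.
All remaining values lie within [16.97, 23.29].

24.15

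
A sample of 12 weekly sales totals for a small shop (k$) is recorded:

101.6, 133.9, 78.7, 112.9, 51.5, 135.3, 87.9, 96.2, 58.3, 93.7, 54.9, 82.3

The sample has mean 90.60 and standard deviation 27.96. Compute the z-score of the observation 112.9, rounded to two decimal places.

z = (112.9 − 90.60) / 27.96 = 0.80.

0.80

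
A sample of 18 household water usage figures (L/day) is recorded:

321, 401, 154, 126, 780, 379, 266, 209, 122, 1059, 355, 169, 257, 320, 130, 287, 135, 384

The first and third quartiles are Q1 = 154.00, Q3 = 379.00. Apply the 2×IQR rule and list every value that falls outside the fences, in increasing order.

IQR = Q3 − Q1 = 379.00 − 154.00 = 225.00.
Lower fence = Q1 − 2·IQR = 154.00 − 450.00 = -296.00.
Upper fence = Q3 + 2·IQR = 379.00 + 450.00 = 829.00.
1059 > 829.00 → outlier.
All remaining values lie within [-296.00, 829.00].

1059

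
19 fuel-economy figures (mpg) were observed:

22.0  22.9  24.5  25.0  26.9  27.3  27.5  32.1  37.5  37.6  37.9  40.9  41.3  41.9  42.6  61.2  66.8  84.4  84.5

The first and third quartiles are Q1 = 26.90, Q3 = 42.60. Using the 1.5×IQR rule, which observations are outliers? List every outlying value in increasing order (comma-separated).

IQR = Q3 − Q1 = 42.60 − 26.90 = 15.70.
Lower fence = Q1 − 1.5·IQR = 26.90 − 23.55 = 3.35.
Upper fence = Q3 + 1.5·IQR = 42.60 + 23.55 = 66.15.
66.8 > 66.15 → outlier.
84.4 > 66.15 → outlier.
84.5 > 66.15 → outlier.
All remaining values lie within [3.35, 66.15].

66.8, 84.4, 84.5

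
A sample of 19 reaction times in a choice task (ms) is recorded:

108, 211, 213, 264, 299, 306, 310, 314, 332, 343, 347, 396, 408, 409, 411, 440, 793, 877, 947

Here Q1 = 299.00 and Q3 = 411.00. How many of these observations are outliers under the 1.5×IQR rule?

IQR = 112.00; fences at 299.00 − 168.00 = 131.00 and 411.00 + 168.00 = 579.00.
Outside the cutoffs: 108, 793, 877, 947.

4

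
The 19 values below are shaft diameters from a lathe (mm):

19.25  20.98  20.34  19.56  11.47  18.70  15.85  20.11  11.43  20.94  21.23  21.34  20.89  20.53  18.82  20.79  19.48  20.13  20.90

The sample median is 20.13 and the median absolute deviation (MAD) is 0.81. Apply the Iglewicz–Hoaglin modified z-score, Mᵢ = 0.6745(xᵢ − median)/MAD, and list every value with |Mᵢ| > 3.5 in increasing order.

|Mᵢ| > 3.5 ⇔ |xᵢ − 20.13| > 3.5·0.81/0.6745 = 4.20.
So outliers lie outside [15.93, 24.33].
11.43: M = -7.24 → outlier.
11.47: M = -7.21 → outlier.
15.85: M = -3.56 → outlier.

11.43, 11.47, 15.85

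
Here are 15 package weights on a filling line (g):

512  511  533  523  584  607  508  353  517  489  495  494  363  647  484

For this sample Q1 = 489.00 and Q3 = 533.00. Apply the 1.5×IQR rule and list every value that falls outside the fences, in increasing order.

IQR = Q3 − Q1 = 533.00 − 489.00 = 44.00.
Lower fence = Q1 − 1.5·IQR = 489.00 − 66.00 = 423.00.
Upper fence = Q3 + 1.5·IQR = 533.00 + 66.00 = 599.00.
353 < 423.00 → outlier.
363 < 423.00 → outlier.
607 > 599.00 → outlier.
647 > 599.00 → outlier.
All remaining values lie within [423.00, 599.00].

353, 363, 607, 647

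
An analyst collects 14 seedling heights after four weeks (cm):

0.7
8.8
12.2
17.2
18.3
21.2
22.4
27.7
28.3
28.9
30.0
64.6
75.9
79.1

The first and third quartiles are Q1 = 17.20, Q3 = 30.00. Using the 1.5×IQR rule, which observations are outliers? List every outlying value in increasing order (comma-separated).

IQR = Q3 − Q1 = 30.00 − 17.20 = 12.80.
Lower fence = Q1 − 1.5·IQR = 17.20 − 19.20 = -2.00.
Upper fence = Q3 + 1.5·IQR = 30.00 + 19.20 = 49.20.
64.6 > 49.20 → outlier.
75.9 > 49.20 → outlier.
79.1 > 49.20 → outlier.
All remaining values lie within [-2.00, 49.20].

64.6, 75.9, 79.1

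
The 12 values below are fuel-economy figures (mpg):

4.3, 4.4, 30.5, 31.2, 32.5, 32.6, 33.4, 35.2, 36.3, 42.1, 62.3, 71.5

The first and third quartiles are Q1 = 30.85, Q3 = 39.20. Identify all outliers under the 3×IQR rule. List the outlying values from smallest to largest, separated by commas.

IQR = Q3 − Q1 = 39.20 − 30.85 = 8.35.
Lower fence = Q1 − 3·IQR = 30.85 − 25.05 = 5.80.
Upper fence = Q3 + 3·IQR = 39.20 + 25.05 = 64.25.
4.3 < 5.80 → outlier.
4.4 < 5.80 → outlier.
71.5 > 64.25 → outlier.
All remaining values lie within [5.80, 64.25].

4.3, 4.4, 71.5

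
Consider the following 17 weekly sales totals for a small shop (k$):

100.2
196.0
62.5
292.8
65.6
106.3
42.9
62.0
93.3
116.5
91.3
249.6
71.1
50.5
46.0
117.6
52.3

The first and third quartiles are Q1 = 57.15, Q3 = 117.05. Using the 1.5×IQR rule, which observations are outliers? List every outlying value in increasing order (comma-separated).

IQR = Q3 − Q1 = 117.05 − 57.15 = 59.90.
Lower fence = Q1 − 1.5·IQR = 57.15 − 89.85 = -32.70.
Upper fence = Q3 + 1.5·IQR = 117.05 + 89.85 = 206.90.
249.6 > 206.90 → outlier.
292.8 > 206.90 → outlier.
All remaining values lie within [-32.70, 206.90].

249.6, 292.8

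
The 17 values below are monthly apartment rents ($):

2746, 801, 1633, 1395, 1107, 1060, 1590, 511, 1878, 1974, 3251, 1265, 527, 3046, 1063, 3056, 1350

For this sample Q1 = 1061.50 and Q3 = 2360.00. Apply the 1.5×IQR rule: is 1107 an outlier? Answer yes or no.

IQR = Q3 − Q1 = 2360.00 − 1061.50 = 1298.50.
Lower fence = Q1 − 1.5·IQR = 1061.50 − 1947.75 = -886.25.
Upper fence = Q3 + 1.5·IQR = 2360.00 + 1947.75 = 4307.75.
1107 lies within [-886.25, 4307.75].

no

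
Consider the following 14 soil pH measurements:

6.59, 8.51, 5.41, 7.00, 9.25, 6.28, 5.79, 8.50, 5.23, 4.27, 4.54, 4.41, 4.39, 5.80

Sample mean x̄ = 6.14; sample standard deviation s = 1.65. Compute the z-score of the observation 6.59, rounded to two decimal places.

0.27

z = (6.59 − 6.14) / 1.65 = 0.27.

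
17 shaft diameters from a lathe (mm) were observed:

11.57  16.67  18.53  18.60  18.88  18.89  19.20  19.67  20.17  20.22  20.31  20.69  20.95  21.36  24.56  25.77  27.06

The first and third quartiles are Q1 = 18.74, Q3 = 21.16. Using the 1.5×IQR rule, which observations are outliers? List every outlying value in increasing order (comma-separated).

IQR = Q3 − Q1 = 21.16 − 18.74 = 2.42.
Lower fence = Q1 − 1.5·IQR = 18.74 − 3.63 = 15.11.
Upper fence = Q3 + 1.5·IQR = 21.16 + 3.63 = 24.79.
11.57 < 15.11 → outlier.
25.77 > 24.79 → outlier.
27.06 > 24.79 → outlier.
All remaining values lie within [15.11, 24.79].

11.57, 25.77, 27.06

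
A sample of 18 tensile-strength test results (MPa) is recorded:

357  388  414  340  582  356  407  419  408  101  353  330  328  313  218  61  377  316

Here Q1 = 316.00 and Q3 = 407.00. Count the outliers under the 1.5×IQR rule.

3

IQR = 91.00; fences at 316.00 − 136.50 = 179.50 and 407.00 + 136.50 = 543.50.
Outside the cutoffs: 61, 101, 582.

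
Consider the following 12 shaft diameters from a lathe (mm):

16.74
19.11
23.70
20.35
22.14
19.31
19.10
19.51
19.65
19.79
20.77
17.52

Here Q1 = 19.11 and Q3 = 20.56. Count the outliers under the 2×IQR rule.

IQR = 1.45; fences at 19.11 − 2.90 = 16.21 and 20.56 + 2.90 = 23.46.
Outside the cutoffs: 23.70.

1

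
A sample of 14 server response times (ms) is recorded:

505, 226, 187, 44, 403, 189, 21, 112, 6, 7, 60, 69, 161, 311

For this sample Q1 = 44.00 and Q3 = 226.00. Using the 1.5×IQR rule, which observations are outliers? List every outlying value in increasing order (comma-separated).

505

IQR = Q3 − Q1 = 226.00 − 44.00 = 182.00.
Lower fence = Q1 − 1.5·IQR = 44.00 − 273.00 = -229.00.
Upper fence = Q3 + 1.5·IQR = 226.00 + 273.00 = 499.00.
505 > 499.00 → outlier.
All remaining values lie within [-229.00, 499.00].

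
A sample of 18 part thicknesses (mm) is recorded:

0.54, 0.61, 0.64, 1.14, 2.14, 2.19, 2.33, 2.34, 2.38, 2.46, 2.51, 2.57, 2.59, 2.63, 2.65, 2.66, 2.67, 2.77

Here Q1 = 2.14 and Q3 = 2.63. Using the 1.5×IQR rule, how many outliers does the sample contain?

IQR = 0.49; fences at 2.14 − 0.735 = 1.405 and 2.63 + 0.735 = 3.365.
Outside the cutoffs: 0.54, 0.61, 0.64, 1.14.

4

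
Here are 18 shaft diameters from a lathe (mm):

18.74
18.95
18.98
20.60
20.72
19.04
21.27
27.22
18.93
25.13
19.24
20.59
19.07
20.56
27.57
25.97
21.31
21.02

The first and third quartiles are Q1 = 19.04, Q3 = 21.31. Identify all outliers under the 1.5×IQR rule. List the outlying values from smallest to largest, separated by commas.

IQR = Q3 − Q1 = 21.31 − 19.04 = 2.27.
Lower fence = Q1 − 1.5·IQR = 19.04 − 3.405 = 15.635.
Upper fence = Q3 + 1.5·IQR = 21.31 + 3.405 = 24.715.
25.13 > 24.715 → outlier.
25.97 > 24.715 → outlier.
27.22 > 24.715 → outlier.
27.57 > 24.715 → outlier.
All remaining values lie within [15.635, 24.715].

25.13, 25.97, 27.22, 27.57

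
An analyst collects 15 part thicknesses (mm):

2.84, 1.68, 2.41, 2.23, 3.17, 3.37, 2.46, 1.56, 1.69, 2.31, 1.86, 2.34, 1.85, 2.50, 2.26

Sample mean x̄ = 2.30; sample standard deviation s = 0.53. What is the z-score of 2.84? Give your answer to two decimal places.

z = (2.84 − 2.30) / 0.53 = 1.02.

1.02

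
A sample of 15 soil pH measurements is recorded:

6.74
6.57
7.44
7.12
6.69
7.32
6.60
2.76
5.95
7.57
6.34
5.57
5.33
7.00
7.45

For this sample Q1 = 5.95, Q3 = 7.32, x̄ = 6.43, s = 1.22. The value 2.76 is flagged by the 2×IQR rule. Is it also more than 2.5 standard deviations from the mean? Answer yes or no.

z = (2.76 − 6.43) / 1.22 = -3.01.
|z| = 3.01 > 2.5.

yes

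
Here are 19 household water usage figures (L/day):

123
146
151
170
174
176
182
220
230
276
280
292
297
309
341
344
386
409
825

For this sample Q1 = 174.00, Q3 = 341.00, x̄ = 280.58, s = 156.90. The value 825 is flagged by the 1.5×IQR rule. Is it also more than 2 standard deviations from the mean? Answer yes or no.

yes

z = (825 − 280.58) / 156.90 = 3.47.
|z| = 3.47 > 2.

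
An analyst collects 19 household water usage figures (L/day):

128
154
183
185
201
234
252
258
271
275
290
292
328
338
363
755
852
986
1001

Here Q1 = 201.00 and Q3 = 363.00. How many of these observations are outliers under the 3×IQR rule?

3

IQR = 162.00; fences at 201.00 − 486.00 = -285.00 and 363.00 + 486.00 = 849.00.
Outside the cutoffs: 852, 986, 1001.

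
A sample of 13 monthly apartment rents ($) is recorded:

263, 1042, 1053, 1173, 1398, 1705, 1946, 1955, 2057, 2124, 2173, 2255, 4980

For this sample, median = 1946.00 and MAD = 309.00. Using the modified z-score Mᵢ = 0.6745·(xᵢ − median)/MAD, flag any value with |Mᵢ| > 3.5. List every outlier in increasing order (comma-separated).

|Mᵢ| > 3.5 ⇔ |xᵢ − 1946.00| > 3.5·309.00/0.6745 = 1603.41.
So outliers lie outside [342.59, 3549.41].
263: M = -3.67 → outlier.
4980: M = 6.62 → outlier.

263, 4980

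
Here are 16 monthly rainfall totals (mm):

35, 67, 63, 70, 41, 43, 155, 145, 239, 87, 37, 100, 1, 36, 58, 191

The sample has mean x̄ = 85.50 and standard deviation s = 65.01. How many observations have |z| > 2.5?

Cutoffs: x̄ ± 2.5s = [-77.025, 248.025].
Every value lies within the cutoffs.

0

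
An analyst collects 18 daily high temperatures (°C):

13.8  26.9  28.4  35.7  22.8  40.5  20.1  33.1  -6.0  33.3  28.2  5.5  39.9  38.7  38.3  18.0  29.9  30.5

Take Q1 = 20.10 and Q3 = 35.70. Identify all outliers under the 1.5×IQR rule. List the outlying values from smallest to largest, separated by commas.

-6.0

IQR = Q3 − Q1 = 35.70 − 20.10 = 15.60.
Lower fence = Q1 − 1.5·IQR = 20.10 − 23.40 = -3.30.
Upper fence = Q3 + 1.5·IQR = 35.70 + 23.40 = 59.10.
-6.0 < -3.30 → outlier.
All remaining values lie within [-3.30, 59.10].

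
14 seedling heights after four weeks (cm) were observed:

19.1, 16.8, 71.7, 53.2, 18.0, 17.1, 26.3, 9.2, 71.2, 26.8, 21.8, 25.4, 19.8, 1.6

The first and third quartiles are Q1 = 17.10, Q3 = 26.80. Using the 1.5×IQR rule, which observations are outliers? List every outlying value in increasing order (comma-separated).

IQR = Q3 − Q1 = 26.80 − 17.10 = 9.70.
Lower fence = Q1 − 1.5·IQR = 17.10 − 14.55 = 2.55.
Upper fence = Q3 + 1.5·IQR = 26.80 + 14.55 = 41.35.
1.6 < 2.55 → outlier.
53.2 > 41.35 → outlier.
71.2 > 41.35 → outlier.
71.7 > 41.35 → outlier.
All remaining values lie within [2.55, 41.35].

1.6, 53.2, 71.2, 71.7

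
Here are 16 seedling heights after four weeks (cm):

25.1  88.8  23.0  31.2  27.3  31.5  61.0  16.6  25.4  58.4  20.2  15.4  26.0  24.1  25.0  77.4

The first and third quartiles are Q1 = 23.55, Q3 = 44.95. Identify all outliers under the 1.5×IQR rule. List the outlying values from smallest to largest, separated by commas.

77.4, 88.8

IQR = Q3 − Q1 = 44.95 − 23.55 = 21.40.
Lower fence = Q1 − 1.5·IQR = 23.55 − 32.10 = -8.55.
Upper fence = Q3 + 1.5·IQR = 44.95 + 32.10 = 77.05.
77.4 > 77.05 → outlier.
88.8 > 77.05 → outlier.
All remaining values lie within [-8.55, 77.05].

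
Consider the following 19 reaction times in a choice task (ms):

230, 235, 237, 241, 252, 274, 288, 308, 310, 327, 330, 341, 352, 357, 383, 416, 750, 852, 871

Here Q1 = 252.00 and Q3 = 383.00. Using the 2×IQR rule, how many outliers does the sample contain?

IQR = 131.00; fences at 252.00 − 262.00 = -10.00 and 383.00 + 262.00 = 645.00.
Outside the cutoffs: 750, 852, 871.

3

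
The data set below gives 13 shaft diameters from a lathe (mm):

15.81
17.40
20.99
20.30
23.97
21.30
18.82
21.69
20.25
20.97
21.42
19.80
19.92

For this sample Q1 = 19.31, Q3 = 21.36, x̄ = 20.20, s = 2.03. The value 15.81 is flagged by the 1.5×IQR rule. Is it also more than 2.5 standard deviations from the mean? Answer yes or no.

no

z = (15.81 − 20.20) / 2.03 = -2.16.
|z| = 2.16 ≤ 2.5.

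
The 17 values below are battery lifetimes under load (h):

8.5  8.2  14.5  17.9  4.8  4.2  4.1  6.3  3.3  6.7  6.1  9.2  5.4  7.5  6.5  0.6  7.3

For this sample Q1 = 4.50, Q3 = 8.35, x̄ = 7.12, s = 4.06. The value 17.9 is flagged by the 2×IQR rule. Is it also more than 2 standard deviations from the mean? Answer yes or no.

yes

z = (17.9 − 7.12) / 4.06 = 2.66.
|z| = 2.66 > 2.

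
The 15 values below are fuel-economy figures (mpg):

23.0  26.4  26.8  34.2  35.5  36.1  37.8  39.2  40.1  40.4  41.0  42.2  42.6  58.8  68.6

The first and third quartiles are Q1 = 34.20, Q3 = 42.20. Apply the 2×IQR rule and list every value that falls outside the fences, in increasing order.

58.8, 68.6

IQR = Q3 − Q1 = 42.20 − 34.20 = 8.00.
Lower fence = Q1 − 2·IQR = 34.20 − 16.00 = 18.20.
Upper fence = Q3 + 2·IQR = 42.20 + 16.00 = 58.20.
58.8 > 58.20 → outlier.
68.6 > 58.20 → outlier.
All remaining values lie within [18.20, 58.20].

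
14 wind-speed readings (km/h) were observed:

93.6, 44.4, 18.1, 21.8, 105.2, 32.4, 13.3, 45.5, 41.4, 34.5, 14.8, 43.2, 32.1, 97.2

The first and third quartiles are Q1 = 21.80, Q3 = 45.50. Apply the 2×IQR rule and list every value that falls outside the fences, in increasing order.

93.6, 97.2, 105.2

IQR = Q3 − Q1 = 45.50 − 21.80 = 23.70.
Lower fence = Q1 − 2·IQR = 21.80 − 47.40 = -25.60.
Upper fence = Q3 + 2·IQR = 45.50 + 47.40 = 92.90.
93.6 > 92.90 → outlier.
97.2 > 92.90 → outlier.
105.2 > 92.90 → outlier.
All remaining values lie within [-25.60, 92.90].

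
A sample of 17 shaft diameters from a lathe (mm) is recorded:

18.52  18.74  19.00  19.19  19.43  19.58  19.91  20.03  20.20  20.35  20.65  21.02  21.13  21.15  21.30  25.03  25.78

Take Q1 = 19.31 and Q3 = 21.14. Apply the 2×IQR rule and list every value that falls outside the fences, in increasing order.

IQR = Q3 − Q1 = 21.14 − 19.31 = 1.83.
Lower fence = Q1 − 2·IQR = 19.31 − 3.66 = 15.65.
Upper fence = Q3 + 2·IQR = 21.14 + 3.66 = 24.80.
25.03 > 24.80 → outlier.
25.78 > 24.80 → outlier.
All remaining values lie within [15.65, 24.80].

25.03, 25.78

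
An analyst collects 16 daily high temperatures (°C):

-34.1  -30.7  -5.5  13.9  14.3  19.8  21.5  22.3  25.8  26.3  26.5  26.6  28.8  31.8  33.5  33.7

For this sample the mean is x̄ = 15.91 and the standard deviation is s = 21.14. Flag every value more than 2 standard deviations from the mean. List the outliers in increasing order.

Cutoffs at x̄ ± 2s: 15.91 ± 2·21.14 = [-26.37, 58.19].
-34.1: z = -2.37, |z| > 2 → outlier.
-30.7: z = -2.20, |z| > 2 → outlier.
Every other value lies within [-26.37, 58.19].

-34.1, -30.7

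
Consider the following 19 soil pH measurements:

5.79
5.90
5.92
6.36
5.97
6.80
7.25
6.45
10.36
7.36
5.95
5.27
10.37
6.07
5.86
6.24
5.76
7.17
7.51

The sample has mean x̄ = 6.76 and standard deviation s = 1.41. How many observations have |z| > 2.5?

Cutoffs: x̄ ± 2.5s = [3.235, 10.285].
Outside the cutoffs: 10.36, 10.37.

2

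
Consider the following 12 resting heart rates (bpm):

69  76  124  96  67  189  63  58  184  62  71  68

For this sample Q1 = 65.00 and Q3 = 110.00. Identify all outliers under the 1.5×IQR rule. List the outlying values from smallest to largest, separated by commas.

184, 189

IQR = Q3 − Q1 = 110.00 − 65.00 = 45.00.
Lower fence = Q1 − 1.5·IQR = 65.00 − 67.50 = -2.50.
Upper fence = Q3 + 1.5·IQR = 110.00 + 67.50 = 177.50.
184 > 177.50 → outlier.
189 > 177.50 → outlier.
All remaining values lie within [-2.50, 177.50].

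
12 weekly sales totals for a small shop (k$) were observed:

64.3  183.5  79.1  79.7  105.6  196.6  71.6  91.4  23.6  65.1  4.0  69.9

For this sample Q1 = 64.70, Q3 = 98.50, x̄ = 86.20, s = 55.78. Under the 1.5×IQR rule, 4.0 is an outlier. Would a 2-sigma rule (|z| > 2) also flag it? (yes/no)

no

z = (4.0 − 86.20) / 55.78 = -1.47.
|z| = 1.47 ≤ 2.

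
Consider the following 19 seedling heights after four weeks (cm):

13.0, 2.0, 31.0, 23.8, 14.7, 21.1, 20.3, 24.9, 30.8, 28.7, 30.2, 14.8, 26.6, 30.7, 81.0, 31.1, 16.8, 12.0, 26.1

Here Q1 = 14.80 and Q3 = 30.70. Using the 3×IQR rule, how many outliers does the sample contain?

1

IQR = 15.90; fences at 14.80 − 47.70 = -32.90 and 30.70 + 47.70 = 78.40.
Outside the cutoffs: 81.0.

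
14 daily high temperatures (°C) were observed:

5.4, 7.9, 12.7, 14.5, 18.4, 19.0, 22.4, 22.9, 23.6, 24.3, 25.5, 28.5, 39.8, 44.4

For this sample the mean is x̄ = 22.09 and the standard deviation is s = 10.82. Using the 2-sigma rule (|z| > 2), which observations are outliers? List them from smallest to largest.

44.4

Cutoffs at x̄ ± 2s: 22.09 ± 2·10.82 = [0.45, 43.73].
44.4: z = 2.06, |z| > 2 → outlier.
Every other value lies within [0.45, 43.73].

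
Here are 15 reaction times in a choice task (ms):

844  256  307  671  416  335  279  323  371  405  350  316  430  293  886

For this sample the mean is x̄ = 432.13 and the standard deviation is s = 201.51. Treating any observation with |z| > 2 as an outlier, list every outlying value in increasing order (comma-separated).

844, 886

Cutoffs at x̄ ± 2s: 432.13 ± 2·201.51 = [29.11, 835.15].
844: z = 2.04, |z| > 2 → outlier.
886: z = 2.25, |z| > 2 → outlier.
Every other value lies within [29.11, 835.15].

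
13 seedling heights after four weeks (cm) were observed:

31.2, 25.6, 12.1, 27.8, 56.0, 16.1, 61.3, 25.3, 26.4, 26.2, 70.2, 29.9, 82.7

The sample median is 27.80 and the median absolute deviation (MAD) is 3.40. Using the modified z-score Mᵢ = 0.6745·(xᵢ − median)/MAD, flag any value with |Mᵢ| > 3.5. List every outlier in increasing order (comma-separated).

|Mᵢ| > 3.5 ⇔ |xᵢ − 27.80| > 3.5·3.40/0.6745 = 17.64.
So outliers lie outside [10.16, 45.44].
56.0: M = 5.59 → outlier.
61.3: M = 6.65 → outlier.
70.2: M = 8.41 → outlier.
82.7: M = 10.89 → outlier.

56.0, 61.3, 70.2, 82.7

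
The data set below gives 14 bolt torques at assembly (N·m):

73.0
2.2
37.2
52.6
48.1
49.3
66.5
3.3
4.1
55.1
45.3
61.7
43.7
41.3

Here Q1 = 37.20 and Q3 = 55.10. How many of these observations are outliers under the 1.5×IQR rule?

IQR = 17.90; fences at 37.20 − 26.85 = 10.35 and 55.10 + 26.85 = 81.95.
Outside the cutoffs: 2.2, 3.3, 4.1.

3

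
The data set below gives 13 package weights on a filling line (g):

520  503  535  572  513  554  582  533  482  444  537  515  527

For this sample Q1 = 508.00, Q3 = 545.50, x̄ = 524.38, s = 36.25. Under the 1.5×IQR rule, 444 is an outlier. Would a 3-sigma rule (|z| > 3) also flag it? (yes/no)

z = (444 − 524.38) / 36.25 = -2.22.
|z| = 2.22 ≤ 3.

no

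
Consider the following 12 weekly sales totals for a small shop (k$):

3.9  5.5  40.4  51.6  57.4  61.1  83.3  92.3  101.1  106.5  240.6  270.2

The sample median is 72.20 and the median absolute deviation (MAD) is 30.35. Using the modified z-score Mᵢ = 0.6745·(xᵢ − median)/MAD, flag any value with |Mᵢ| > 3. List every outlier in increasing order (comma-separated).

|Mᵢ| > 3 ⇔ |xᵢ − 72.20| > 3·30.35/0.6745 = 134.99.
So outliers lie outside [-62.79, 207.19].
240.6: M = 3.74 → outlier.
270.2: M = 4.40 → outlier.

240.6, 270.2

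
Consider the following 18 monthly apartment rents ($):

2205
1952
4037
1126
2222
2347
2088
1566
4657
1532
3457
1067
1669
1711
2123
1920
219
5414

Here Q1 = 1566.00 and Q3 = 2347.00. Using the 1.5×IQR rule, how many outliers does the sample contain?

4

IQR = 781.00; fences at 1566.00 − 1171.50 = 394.50 and 2347.00 + 1171.50 = 3518.50.
Outside the cutoffs: 219, 4037, 4657, 5414.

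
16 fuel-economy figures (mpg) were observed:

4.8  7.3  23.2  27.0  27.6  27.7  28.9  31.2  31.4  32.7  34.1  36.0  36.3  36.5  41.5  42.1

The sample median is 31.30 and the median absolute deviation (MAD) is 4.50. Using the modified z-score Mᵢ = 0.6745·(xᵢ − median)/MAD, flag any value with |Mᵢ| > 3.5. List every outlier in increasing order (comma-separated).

4.8, 7.3

|Mᵢ| > 3.5 ⇔ |xᵢ − 31.30| > 3.5·4.50/0.6745 = 23.35.
So outliers lie outside [7.95, 54.65].
4.8: M = -3.97 → outlier.
7.3: M = -3.60 → outlier.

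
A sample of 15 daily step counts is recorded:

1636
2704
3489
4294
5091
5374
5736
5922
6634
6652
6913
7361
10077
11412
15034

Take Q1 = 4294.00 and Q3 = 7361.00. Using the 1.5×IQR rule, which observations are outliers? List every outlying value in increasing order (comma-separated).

15034

IQR = Q3 − Q1 = 7361.00 − 4294.00 = 3067.00.
Lower fence = Q1 − 1.5·IQR = 4294.00 − 4600.50 = -306.50.
Upper fence = Q3 + 1.5·IQR = 7361.00 + 4600.50 = 11961.50.
15034 > 11961.50 → outlier.
All remaining values lie within [-306.50, 11961.50].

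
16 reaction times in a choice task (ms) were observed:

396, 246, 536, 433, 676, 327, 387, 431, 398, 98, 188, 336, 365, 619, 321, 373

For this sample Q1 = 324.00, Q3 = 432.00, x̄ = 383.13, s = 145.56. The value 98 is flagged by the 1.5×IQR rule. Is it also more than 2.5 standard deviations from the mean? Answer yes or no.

z = (98 − 383.13) / 145.56 = -1.96.
|z| = 1.96 ≤ 2.5.

no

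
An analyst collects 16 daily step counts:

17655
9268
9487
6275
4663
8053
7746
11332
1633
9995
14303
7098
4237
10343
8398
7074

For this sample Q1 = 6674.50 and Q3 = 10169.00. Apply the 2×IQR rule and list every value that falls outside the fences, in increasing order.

IQR = Q3 − Q1 = 10169.00 − 6674.50 = 3494.50.
Lower fence = Q1 − 2·IQR = 6674.50 − 6989.00 = -314.50.
Upper fence = Q3 + 2·IQR = 10169.00 + 6989.00 = 17158.00.
17655 > 17158.00 → outlier.
All remaining values lie within [-314.50, 17158.00].

17655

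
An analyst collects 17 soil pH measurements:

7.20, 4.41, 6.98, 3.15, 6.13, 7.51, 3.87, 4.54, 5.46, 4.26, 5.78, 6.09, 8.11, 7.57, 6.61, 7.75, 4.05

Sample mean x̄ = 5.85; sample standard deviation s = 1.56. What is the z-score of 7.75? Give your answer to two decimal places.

1.22

z = (7.75 − 5.85) / 1.56 = 1.22.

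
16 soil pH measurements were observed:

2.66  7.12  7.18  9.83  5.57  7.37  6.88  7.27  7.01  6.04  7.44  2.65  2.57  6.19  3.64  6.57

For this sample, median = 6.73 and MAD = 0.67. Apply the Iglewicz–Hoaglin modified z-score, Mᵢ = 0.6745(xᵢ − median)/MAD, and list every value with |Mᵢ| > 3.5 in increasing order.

|Mᵢ| > 3.5 ⇔ |xᵢ − 6.73| > 3.5·0.67/0.6745 = 3.48.
So outliers lie outside [3.25, 10.21].
2.57: M = -4.19 → outlier.
2.65: M = -4.11 → outlier.
2.66: M = -4.10 → outlier.

2.57, 2.65, 2.66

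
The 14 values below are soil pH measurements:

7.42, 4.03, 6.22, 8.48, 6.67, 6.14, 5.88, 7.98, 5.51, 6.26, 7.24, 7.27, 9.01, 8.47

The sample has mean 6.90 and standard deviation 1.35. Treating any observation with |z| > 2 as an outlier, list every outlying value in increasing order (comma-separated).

4.03

Cutoffs at x̄ ± 2s: 6.90 ± 2·1.35 = [4.20, 9.60].
4.03: z = -2.13, |z| > 2 → outlier.
Every other value lies within [4.20, 9.60].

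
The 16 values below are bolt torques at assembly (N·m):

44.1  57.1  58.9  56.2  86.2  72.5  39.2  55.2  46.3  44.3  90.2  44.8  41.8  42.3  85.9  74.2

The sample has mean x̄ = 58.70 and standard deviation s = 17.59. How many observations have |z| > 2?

0

Cutoffs: x̄ ± 2s = [23.52, 93.88].
Every value lies within the cutoffs.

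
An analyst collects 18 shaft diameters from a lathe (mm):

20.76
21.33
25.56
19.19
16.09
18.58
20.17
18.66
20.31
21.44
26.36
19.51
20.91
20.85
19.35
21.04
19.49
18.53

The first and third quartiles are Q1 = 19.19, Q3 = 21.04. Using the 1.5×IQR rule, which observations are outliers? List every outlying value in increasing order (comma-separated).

16.09, 25.56, 26.36

IQR = Q3 − Q1 = 21.04 − 19.19 = 1.85.
Lower fence = Q1 − 1.5·IQR = 19.19 − 2.775 = 16.415.
Upper fence = Q3 + 1.5·IQR = 21.04 + 2.775 = 23.815.
16.09 < 16.415 → outlier.
25.56 > 23.815 → outlier.
26.36 > 23.815 → outlier.
All remaining values lie within [16.415, 23.815].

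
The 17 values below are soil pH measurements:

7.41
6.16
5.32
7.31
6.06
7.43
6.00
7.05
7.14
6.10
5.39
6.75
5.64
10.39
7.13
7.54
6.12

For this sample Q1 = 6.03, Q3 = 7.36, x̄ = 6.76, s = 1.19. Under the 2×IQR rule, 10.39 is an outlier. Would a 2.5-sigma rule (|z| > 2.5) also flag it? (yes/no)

z = (10.39 − 6.76) / 1.19 = 3.05.
|z| = 3.05 > 2.5.

yes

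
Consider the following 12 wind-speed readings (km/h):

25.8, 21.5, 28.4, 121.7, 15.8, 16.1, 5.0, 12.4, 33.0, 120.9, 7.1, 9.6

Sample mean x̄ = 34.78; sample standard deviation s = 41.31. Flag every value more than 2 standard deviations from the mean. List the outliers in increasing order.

Cutoffs at x̄ ± 2s: 34.78 ± 2·41.31 = [-47.84, 117.40].
120.9: z = 2.08, |z| > 2 → outlier.
121.7: z = 2.10, |z| > 2 → outlier.
Every other value lies within [-47.84, 117.40].

120.9, 121.7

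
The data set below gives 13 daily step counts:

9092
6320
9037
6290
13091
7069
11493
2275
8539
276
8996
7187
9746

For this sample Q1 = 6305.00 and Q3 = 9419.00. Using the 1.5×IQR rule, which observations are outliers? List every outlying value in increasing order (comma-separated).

IQR = Q3 − Q1 = 9419.00 − 6305.00 = 3114.00.
Lower fence = Q1 − 1.5·IQR = 6305.00 − 4671.00 = 1634.00.
Upper fence = Q3 + 1.5·IQR = 9419.00 + 4671.00 = 14090.00.
276 < 1634.00 → outlier.
All remaining values lie within [1634.00, 14090.00].

276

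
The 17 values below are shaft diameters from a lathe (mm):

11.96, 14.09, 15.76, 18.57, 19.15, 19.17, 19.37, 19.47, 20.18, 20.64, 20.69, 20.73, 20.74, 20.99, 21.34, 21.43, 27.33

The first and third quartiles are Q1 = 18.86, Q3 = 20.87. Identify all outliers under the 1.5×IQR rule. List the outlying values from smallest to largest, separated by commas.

IQR = Q3 − Q1 = 20.87 − 18.86 = 2.01.
Lower fence = Q1 − 1.5·IQR = 18.86 − 3.015 = 15.845.
Upper fence = Q3 + 1.5·IQR = 20.87 + 3.015 = 23.885.
11.96 < 15.845 → outlier.
14.09 < 15.845 → outlier.
15.76 < 15.845 → outlier.
27.33 > 23.885 → outlier.
All remaining values lie within [15.845, 23.885].

11.96, 14.09, 15.76, 27.33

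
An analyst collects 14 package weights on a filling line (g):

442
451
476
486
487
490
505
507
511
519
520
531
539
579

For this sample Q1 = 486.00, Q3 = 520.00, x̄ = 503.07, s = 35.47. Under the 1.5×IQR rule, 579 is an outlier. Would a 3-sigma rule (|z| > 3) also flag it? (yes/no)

no

z = (579 − 503.07) / 35.47 = 2.14.
|z| = 2.14 ≤ 3.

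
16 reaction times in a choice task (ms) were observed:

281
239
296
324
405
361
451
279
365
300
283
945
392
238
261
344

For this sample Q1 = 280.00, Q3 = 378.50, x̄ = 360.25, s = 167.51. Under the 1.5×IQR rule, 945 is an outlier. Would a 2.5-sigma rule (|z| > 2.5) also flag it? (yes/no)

z = (945 − 360.25) / 167.51 = 3.49.
|z| = 3.49 > 2.5.

yes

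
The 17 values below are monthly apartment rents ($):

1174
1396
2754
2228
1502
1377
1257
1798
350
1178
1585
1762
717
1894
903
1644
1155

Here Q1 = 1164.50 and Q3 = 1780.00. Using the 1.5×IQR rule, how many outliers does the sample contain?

IQR = 615.50; fences at 1164.50 − 923.25 = 241.25 and 1780.00 + 923.25 = 2703.25.
Outside the cutoffs: 2754.

1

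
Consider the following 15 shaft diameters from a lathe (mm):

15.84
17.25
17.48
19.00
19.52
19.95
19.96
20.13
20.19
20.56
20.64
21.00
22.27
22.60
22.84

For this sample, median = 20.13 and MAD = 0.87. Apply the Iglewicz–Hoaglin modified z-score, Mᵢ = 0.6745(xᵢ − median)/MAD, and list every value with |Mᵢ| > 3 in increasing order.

15.84

|Mᵢ| > 3 ⇔ |xᵢ − 20.13| > 3·0.87/0.6745 = 3.87.
So outliers lie outside [16.26, 24.00].
15.84: M = -3.33 → outlier.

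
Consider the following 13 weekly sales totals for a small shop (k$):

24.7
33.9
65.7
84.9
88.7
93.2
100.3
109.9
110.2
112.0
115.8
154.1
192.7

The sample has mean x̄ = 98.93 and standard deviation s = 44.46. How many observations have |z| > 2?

1

Cutoffs: x̄ ± 2s = [10.01, 187.85].
Outside the cutoffs: 192.7.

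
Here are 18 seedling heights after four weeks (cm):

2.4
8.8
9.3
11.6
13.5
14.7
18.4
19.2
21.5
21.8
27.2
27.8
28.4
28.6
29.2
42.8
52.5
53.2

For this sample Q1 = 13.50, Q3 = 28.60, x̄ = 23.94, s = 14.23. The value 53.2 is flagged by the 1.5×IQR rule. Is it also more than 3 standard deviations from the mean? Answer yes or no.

no

z = (53.2 − 23.94) / 14.23 = 2.06.
|z| = 2.06 ≤ 3.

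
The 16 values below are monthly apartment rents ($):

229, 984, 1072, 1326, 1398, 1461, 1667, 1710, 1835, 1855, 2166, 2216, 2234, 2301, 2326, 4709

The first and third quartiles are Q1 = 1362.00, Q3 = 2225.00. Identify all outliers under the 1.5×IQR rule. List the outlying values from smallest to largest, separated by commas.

4709

IQR = Q3 − Q1 = 2225.00 − 1362.00 = 863.00.
Lower fence = Q1 − 1.5·IQR = 1362.00 − 1294.50 = 67.50.
Upper fence = Q3 + 1.5·IQR = 2225.00 + 1294.50 = 3519.50.
4709 > 3519.50 → outlier.
All remaining values lie within [67.50, 3519.50].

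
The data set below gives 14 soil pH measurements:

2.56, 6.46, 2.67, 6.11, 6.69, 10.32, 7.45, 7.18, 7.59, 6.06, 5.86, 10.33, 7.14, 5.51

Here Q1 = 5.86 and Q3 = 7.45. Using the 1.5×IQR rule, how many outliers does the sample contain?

4

IQR = 1.59; fences at 5.86 − 2.385 = 3.475 and 7.45 + 2.385 = 9.835.
Outside the cutoffs: 2.56, 2.67, 10.32, 10.33.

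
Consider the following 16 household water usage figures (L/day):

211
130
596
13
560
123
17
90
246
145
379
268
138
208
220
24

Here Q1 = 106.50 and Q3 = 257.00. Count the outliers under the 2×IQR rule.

2

IQR = 150.50; fences at 106.50 − 301.00 = -194.50 and 257.00 + 301.00 = 558.00.
Outside the cutoffs: 560, 596.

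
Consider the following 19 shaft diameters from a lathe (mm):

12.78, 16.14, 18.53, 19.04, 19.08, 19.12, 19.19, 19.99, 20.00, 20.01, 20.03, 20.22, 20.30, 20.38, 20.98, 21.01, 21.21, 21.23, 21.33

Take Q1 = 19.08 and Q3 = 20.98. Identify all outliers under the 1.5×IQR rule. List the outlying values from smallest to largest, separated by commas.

12.78, 16.14

IQR = Q3 − Q1 = 20.98 − 19.08 = 1.90.
Lower fence = Q1 − 1.5·IQR = 19.08 − 2.85 = 16.23.
Upper fence = Q3 + 1.5·IQR = 20.98 + 2.85 = 23.83.
12.78 < 16.23 → outlier.
16.14 < 16.23 → outlier.
All remaining values lie within [16.23, 23.83].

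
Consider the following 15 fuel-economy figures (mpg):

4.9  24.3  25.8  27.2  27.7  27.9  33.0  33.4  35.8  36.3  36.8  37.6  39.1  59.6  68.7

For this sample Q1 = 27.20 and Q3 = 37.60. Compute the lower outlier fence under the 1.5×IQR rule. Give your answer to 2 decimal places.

11.60

IQR = Q3 − Q1 = 37.60 − 27.20 = 10.40.
Lower fence = Q1 − 1.5·IQR = 27.20 − 15.60 = 11.60.
Upper fence = Q3 + 1.5·IQR = 37.60 + 15.60 = 53.20.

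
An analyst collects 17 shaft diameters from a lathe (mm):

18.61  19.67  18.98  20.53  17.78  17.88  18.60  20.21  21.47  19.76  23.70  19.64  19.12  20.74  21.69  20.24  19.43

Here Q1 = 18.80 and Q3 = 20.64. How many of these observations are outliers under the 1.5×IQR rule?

1

IQR = 1.84; fences at 18.80 − 2.76 = 16.04 and 20.64 + 2.76 = 23.40.
Outside the cutoffs: 23.70.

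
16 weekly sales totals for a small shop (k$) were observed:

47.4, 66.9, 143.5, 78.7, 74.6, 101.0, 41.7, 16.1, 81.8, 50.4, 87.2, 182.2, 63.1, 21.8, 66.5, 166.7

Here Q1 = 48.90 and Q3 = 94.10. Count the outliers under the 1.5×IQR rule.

2

IQR = 45.20; fences at 48.90 − 67.80 = -18.90 and 94.10 + 67.80 = 161.90.
Outside the cutoffs: 166.7, 182.2.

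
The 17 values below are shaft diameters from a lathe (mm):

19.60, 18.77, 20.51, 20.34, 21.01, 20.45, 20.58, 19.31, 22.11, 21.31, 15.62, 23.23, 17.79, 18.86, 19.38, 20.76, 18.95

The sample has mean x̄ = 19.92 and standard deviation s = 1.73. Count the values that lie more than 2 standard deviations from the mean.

1

Cutoffs: x̄ ± 2s = [16.46, 23.38].
Outside the cutoffs: 15.62.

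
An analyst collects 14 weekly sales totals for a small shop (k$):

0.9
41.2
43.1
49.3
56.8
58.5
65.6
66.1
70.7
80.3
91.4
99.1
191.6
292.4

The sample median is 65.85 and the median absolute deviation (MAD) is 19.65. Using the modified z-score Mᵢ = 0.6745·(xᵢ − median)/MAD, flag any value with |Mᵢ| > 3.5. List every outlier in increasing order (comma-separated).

191.6, 292.4

|Mᵢ| > 3.5 ⇔ |xᵢ − 65.85| > 3.5·19.65/0.6745 = 101.96.
So outliers lie outside [-36.11, 167.81].
191.6: M = 4.32 → outlier.
292.4: M = 7.78 → outlier.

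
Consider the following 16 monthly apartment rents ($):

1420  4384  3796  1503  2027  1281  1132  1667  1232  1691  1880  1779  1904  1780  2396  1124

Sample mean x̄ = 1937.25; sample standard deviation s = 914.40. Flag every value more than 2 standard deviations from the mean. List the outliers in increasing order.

Cutoffs at x̄ ± 2s: 1937.25 ± 2·914.40 = [108.45, 3766.05].
3796: z = 2.03, |z| > 2 → outlier.
4384: z = 2.68, |z| > 2 → outlier.
Every other value lies within [108.45, 3766.05].

3796, 4384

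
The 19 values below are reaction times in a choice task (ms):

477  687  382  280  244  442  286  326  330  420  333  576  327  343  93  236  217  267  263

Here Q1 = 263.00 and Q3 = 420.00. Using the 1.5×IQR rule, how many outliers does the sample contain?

IQR = 157.00; fences at 263.00 − 235.50 = 27.50 and 420.00 + 235.50 = 655.50.
Outside the cutoffs: 687.

1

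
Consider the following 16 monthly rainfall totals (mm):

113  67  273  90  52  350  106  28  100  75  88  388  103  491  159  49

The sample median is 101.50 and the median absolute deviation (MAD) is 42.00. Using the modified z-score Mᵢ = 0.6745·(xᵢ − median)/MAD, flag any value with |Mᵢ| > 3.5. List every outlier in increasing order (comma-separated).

|Mᵢ| > 3.5 ⇔ |xᵢ − 101.50| > 3.5·42.00/0.6745 = 217.94.
So outliers lie outside [-116.44, 319.44].
350: M = 3.99 → outlier.
388: M = 4.60 → outlier.
491: M = 6.26 → outlier.

350, 388, 491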